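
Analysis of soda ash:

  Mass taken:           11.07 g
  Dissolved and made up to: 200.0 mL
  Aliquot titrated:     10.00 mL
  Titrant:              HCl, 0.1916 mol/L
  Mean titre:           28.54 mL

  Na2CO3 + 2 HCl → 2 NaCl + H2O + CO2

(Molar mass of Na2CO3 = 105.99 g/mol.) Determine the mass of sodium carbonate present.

5.796 g

n(HCl) per titration = 0.02854 × 0.1916 = 5.468 × 10^-3 mol
From the 1:2 ratio, n(Na2CO3) in each aliquot = 1/2 × 5.468 × 10^-3 = 2.734 × 10^-3 mol
n(Na2CO3) in the whole flask = 2.734 × 10^-3 × 200.0/10.00 = 0.05468 mol
mass of Na2CO3 = 0.05468 × 105.99 = 5.796 g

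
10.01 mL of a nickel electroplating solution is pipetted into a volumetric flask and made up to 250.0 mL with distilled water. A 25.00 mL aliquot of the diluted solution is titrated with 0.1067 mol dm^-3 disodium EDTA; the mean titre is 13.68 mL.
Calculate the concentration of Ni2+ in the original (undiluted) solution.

1.458 mol/L

Ni^2+ + EDTA^4- → [Ni(EDTA)]^2-
n(EDTA) = 0.01368 × 0.1067 = 1.460 × 10^-3 mol
n(Ni2+) in the aliquot = 1.460 × 10^-3 mol (1:1 ratio)
[Ni2+]_dilute = 1.460 × 10^-3 / 0.02500 = 0.05839 mol/L
Dilution factor = 250.0 / 10.01 = 24.98
[Ni2+]_stock = 0.05839 × 24.98 = 1.458 mol/L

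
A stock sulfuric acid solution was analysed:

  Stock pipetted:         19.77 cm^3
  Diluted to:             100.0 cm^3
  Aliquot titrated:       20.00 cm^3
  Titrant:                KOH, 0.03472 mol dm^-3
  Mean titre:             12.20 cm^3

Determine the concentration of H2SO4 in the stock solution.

0.05356 mol/L

H2SO4 + 2 KOH → K2SO4 + 2 H2O
n(KOH) = 0.01220 × 0.03472 = 4.236 × 10^-4 mol
From the 1:2 ratio, n(H2SO4) in the aliquot = 1/2 × 4.236 × 10^-4 = 2.118 × 10^-4 mol
[H2SO4]_dilute = 2.118 × 10^-4 / 0.02000 = 0.01059 mol/L
Dilution factor = 100.0 / 19.77 = 5.058
[H2SO4]_stock = 0.01059 × 5.058 = 0.05356 mol/L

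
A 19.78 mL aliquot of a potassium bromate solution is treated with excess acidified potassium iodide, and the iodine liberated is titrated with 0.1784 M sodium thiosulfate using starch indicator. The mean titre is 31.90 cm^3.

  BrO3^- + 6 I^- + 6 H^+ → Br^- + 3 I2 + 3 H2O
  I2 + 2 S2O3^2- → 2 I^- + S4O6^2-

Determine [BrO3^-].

n(S2O3^2-) = 0.03190 × 0.1784 = 5.691 × 10^-3 mol
n(I2) = n(S2O3^2-)/2 = 2.845 × 10^-3 mol
From the 1:3 ratio, n(BrO3^-) in the aliquot = 1/3 × 2.845 × 10^-3 = 9.485 × 10^-4 mol
[BrO3^-] = 9.485 × 10^-4 / 0.01978 = 0.04795 mol/L

0.04795 M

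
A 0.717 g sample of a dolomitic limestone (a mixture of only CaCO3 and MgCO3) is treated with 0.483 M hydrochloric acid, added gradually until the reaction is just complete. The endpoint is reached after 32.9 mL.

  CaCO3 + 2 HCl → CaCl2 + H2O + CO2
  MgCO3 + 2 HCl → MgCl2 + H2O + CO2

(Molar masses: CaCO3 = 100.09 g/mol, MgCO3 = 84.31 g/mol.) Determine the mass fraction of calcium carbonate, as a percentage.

41.7 %

n(HCl) = 0.0329 × 0.483 = 0.0159 mol
Let x = n(CaCO3), y = n(MgCO3).
Titrant: 2x + 2y = 0.0159;  mass: 100.09x + 84.31y = 0.717
Solving, x = 2.99 × 10^-3 mol, y = 4.96 × 10^-3 mol
mass of CaCO3 = 2.99 × 10^-3 × 100.09 = 0.299 g
% CaCO3 = 0.299 / 0.717 × 100 = 41.7 %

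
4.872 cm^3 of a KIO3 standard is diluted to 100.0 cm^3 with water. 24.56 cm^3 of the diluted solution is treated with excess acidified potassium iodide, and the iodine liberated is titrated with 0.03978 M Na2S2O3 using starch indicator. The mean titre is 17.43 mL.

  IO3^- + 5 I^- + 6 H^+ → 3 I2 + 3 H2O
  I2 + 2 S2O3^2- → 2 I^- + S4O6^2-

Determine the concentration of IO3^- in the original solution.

n(S2O3^2-) = 0.01743 × 0.03978 = 6.934 × 10^-4 mol
n(I2) = n(S2O3^2-)/2 = 3.467 × 10^-4 mol
From the 1:3 ratio, n(IO3^-) in the aliquot = 1/3 × 3.467 × 10^-4 = 1.156 × 10^-4 mol
[IO3^-]_dilute = 1.156 × 10^-4 / 0.02456 = 0.004705 mol/L
[IO3^-]_original = 0.004705 × 100.0/4.872 = 0.09658 mol/L

0.09658 M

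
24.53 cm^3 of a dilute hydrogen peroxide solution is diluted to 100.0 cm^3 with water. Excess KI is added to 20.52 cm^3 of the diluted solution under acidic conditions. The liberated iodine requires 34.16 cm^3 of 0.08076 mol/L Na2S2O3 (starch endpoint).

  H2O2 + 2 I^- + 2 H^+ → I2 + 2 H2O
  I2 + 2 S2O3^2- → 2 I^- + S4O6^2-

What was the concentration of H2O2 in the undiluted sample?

n(S2O3^2-) = 0.03416 × 0.08076 = 2.759 × 10^-3 mol
n(I2) = n(S2O3^2-)/2 = 1.379 × 10^-3 mol
n(H2O2) in the aliquot = 1.379 × 10^-3 mol (1:1 ratio)
[H2O2]_dilute = 1.379 × 10^-3 / 0.02052 = 0.06722 mol/L
[H2O2]_original = 0.06722 × 100.0/24.53 = 0.2740 mol/L

0.2740 mol/L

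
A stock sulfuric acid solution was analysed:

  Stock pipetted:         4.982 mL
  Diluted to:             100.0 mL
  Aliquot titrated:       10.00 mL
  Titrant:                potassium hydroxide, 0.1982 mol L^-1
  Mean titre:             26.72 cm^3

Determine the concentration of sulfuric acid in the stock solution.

H2SO4 + 2 KOH → K2SO4 + 2 H2O
n(KOH) = 0.02672 × 0.1982 = 5.296 × 10^-3 mol
From the 1:2 ratio, n(H2SO4) in the aliquot = 1/2 × 5.296 × 10^-3 = 2.648 × 10^-3 mol
[H2SO4]_dilute = 2.648 × 10^-3 / 0.01000 = 0.2648 mol/L
Dilution factor = 100.0 / 4.982 = 20.07
[H2SO4]_stock = 0.2648 × 20.07 = 5.315 mol/L

5.315 mol/L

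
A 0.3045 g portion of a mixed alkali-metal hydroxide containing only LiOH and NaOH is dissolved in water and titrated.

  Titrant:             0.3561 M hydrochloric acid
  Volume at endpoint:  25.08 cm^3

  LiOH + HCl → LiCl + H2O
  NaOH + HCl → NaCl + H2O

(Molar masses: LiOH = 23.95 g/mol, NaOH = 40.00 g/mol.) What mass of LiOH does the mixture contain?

0.07870 g

n(HCl) = 0.02508 × 0.3561 = 8.931 × 10^-3 mol
Let x = n(LiOH), y = n(NaOH).
Titrant: 1x + 1y = 8.931 × 10^-3;  mass: 23.95x + 40.00y = 0.3045
Solving, x = 3.286 × 10^-3 mol, y = 5.645 × 10^-3 mol
mass of LiOH = 3.286 × 10^-3 × 23.95 = 0.07870 g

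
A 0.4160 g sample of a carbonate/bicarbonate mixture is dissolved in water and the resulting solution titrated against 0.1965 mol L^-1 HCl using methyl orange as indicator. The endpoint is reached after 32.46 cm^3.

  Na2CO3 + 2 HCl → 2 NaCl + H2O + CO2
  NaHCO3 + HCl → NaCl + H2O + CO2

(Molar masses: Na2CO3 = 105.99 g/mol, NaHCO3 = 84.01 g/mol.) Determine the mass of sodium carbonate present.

n(HCl) = 0.03246 × 0.1965 = 6.378 × 10^-3 mol
Let x = n(Na2CO3), y = n(NaHCO3).
Titrant: 2x + 1y = 6.378 × 10^-3;  mass: 105.99x + 84.01y = 0.4160
Solving, x = 1.932 × 10^-3 mol, y = 2.514 × 10^-3 mol
mass of Na2CO3 = 1.932 × 10^-3 × 105.99 = 0.2048 g

0.2048 g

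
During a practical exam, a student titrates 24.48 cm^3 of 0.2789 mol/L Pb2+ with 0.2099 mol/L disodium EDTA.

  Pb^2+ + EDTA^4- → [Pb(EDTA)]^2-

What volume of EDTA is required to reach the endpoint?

32.53 mL

n(Pb2+) = 0.02448 L × 0.2789 mol/L = 6.827 × 10^-3 mol
n(EDTA) = 6.827 × 10^-3 mol (1:1 stoichiometry)
V(EDTA) = 6.827 × 10^-3 mol / 0.2099 mol/L = 0.03253 L = 32.53 mL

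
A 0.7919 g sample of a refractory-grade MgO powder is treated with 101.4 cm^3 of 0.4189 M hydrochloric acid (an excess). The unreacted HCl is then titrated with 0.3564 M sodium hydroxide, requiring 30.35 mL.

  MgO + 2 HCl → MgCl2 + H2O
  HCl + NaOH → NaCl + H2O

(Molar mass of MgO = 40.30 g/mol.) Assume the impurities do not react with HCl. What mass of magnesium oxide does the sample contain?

0.6379 g

n(HCl) added = 0.1014 × 0.4189 = 0.04248 mol
n(NaOH) used in back-titration = 0.03035 × 0.3564 = 0.01082 mol
n(HCl) left over = 0.01082 mol (1:1 ratio)
n(HCl) consumed by analyte = 0.04248 − 0.01082 = 0.03166 mol
From the 1:2 ratio, n(MgO) = 1/2 × 0.03166 = 0.01583 mol
mass of MgO = 0.01583 × 40.30 = 0.6379 g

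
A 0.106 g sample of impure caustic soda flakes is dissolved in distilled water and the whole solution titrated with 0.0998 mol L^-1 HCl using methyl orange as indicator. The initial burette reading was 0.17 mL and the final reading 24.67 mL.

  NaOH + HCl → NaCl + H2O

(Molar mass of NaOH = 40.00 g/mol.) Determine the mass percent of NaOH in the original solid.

n(HCl) = 0.0245 L × 0.0998 mol/L = 2.45 × 10^-3 mol
n(NaOH) = 2.45 × 10^-3 mol (1:1 ratio)
mass of NaOH = 2.45 × 10^-3 × 40.00 g/mol = 0.0978 g
% NaOH = 0.0978 / 0.106 × 100 = 92.3 %

92.3 %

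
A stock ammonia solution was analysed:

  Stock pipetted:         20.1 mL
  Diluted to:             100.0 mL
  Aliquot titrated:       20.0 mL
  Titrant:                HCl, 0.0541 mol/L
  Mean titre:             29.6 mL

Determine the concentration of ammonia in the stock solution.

0.398 mol/L

NH3 + HCl → NH4Cl
n(HCl) = 0.0296 × 0.0541 = 1.60 × 10^-3 mol
n(NH3) in the aliquot = 1.60 × 10^-3 mol (1:1 ratio)
[NH3]_dilute = 1.60 × 10^-3 / 0.0200 = 0.0801 mol/L
Dilution factor = 100.0 / 20.1 = 4.975
[NH3]_stock = 0.0801 × 4.975 = 0.398 mol/L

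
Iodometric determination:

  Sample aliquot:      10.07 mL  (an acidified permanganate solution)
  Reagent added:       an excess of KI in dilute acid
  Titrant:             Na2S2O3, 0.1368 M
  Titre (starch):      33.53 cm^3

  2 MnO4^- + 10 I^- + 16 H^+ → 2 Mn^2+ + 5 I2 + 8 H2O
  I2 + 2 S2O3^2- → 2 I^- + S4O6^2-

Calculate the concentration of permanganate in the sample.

0.09110 M

n(S2O3^2-) = 0.03353 × 0.1368 = 4.587 × 10^-3 mol
n(I2) = n(S2O3^2-)/2 = 2.293 × 10^-3 mol
From the 2:5 ratio, n(MnO4^-) in the aliquot = 2/5 × 2.293 × 10^-3 = 9.174 × 10^-4 mol
[MnO4^-] = 9.174 × 10^-4 / 0.01007 = 0.09110 mol/L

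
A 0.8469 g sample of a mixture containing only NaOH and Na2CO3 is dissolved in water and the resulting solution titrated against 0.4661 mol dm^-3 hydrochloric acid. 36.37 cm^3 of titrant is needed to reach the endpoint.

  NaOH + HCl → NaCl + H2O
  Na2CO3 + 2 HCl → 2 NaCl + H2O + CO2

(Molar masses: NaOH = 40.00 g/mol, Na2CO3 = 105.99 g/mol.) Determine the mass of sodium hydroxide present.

0.1584 g

n(HCl) = 0.03637 × 0.4661 = 0.01695 mol
Let x = n(NaOH), y = n(Na2CO3).
Titrant: 1x + 2y = 0.01695;  mass: 40.00x + 105.99y = 0.8469
Solving, x = 3.961 × 10^-3 mol, y = 6.495 × 10^-3 mol
mass of NaOH = 3.961 × 10^-3 × 40.00 = 0.1584 g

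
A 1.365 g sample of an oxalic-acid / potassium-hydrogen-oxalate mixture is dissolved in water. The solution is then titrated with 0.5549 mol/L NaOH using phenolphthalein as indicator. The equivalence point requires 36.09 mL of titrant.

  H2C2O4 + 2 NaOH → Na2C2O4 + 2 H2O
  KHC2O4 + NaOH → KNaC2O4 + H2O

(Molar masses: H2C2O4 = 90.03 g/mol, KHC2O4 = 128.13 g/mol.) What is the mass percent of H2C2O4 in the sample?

47.65 %

n(NaOH) = 0.03609 × 0.5549 = 0.02003 mol
Let x = n(H2C2O4), y = n(KHC2O4).
Titrant: 2x + 1y = 0.02003;  mass: 90.03x + 128.13y = 1.365
Solving, x = 7.225 × 10^-3 mol, y = 5.577 × 10^-3 mol
mass of H2C2O4 = 7.225 × 10^-3 × 90.03 = 0.6504 g
% H2C2O4 = 0.6504 / 1.365 × 100 = 47.65 %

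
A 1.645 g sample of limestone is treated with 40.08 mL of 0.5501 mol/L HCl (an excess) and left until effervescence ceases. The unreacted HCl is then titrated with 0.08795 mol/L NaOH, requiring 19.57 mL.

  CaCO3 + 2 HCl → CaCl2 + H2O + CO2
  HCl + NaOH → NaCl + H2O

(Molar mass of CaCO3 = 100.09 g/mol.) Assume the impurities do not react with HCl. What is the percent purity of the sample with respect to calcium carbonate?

61.84 %

n(HCl) added = 0.04008 × 0.5501 = 0.02205 mol
n(NaOH) used in back-titration = 0.01957 × 0.08795 = 1.721 × 10^-3 mol
n(HCl) left over = 1.721 × 10^-3 mol (1:1 ratio)
n(HCl) consumed by analyte = 0.02205 − 1.721 × 10^-3 = 0.02033 mol
From the 1:2 ratio, n(CaCO3) = 1/2 × 0.02033 = 0.01016 mol
mass of CaCO3 = 0.01016 × 100.09 = 1.017 g
% CaCO3 = 1.017 / 1.645 × 100 = 61.84 %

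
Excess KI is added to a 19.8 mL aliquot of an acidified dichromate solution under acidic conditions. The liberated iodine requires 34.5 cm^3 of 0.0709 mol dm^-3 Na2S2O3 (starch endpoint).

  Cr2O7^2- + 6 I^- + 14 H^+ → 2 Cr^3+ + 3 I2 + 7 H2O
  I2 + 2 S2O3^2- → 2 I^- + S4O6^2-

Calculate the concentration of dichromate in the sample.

n(S2O3^2-) = 0.0345 × 0.0709 = 2.45 × 10^-3 mol
n(I2) = n(S2O3^2-)/2 = 1.22 × 10^-3 mol
From the 1:3 ratio, n(Cr2O7^2-) in the aliquot = 1/3 × 1.22 × 10^-3 = 4.08 × 10^-4 mol
[Cr2O7^2-] = 4.08 × 10^-4 / 0.0198 = 0.0206 mol/L

0.0206 mol/L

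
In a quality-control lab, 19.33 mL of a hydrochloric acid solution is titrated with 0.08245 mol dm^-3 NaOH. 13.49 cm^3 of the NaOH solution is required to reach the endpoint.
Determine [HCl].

HCl + NaOH → NaCl + H2O
n(NaOH) = 0.01349 L × 0.08245 mol/L = 1.112 × 10^-3 mol
n(HCl) = 1.112 × 10^-3 mol (1:1 mole ratio)
[HCl] = 1.112 × 10^-3 mol / 0.01933 L = 0.05754 mol/L

0.05754 mol/L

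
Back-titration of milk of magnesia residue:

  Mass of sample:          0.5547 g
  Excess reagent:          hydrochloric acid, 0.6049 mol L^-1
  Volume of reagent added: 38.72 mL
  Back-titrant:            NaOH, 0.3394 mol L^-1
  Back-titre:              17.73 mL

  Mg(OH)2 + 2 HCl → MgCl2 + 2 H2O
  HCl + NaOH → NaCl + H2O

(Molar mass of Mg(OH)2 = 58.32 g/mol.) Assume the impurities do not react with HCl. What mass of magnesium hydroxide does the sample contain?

0.5075 g

n(HCl) added = 0.03872 × 0.6049 = 0.02342 mol
n(NaOH) used in back-titration = 0.01773 × 0.3394 = 6.018 × 10^-3 mol
n(HCl) left over = 6.018 × 10^-3 mol (1:1 ratio)
n(HCl) consumed by analyte = 0.02342 − 6.018 × 10^-3 = 0.01740 mol
From the 1:2 ratio, n(Mg(OH)2) = 1/2 × 0.01740 = 8.702 × 10^-3 mol
mass of Mg(OH)2 = 8.702 × 10^-3 × 58.32 = 0.5075 g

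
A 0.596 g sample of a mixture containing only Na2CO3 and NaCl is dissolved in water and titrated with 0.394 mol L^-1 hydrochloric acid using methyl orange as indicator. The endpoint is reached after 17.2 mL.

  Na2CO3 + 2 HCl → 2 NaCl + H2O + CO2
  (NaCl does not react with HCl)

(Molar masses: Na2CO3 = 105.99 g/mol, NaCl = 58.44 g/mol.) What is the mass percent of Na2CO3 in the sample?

60.3 %

n(HCl) = 0.0172 × 0.394 = 6.78 × 10^-3 mol
Let x = n(Na2CO3), y = n(NaCl).
Titrant: 2x = 6.78 × 10^-3;  mass: 105.99x + 58.44y = 0.596
Solving, x = 3.39 × 10^-3 mol, y = 4.05 × 10^-3 mol
mass of Na2CO3 = 3.39 × 10^-3 × 105.99 = 0.359 g
% Na2CO3 = 0.359 / 0.596 × 100 = 60.3 %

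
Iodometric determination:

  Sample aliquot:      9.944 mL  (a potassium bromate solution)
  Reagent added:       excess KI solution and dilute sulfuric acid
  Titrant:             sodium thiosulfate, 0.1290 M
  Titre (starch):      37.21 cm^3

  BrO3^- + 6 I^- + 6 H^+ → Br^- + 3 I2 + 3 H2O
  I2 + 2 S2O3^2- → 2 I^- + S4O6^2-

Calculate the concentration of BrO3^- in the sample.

n(S2O3^2-) = 0.03721 × 0.1290 = 4.800 × 10^-3 mol
n(I2) = n(S2O3^2-)/2 = 2.400 × 10^-3 mol
From the 1:3 ratio, n(BrO3^-) in the aliquot = 1/3 × 2.400 × 10^-3 = 8.000 × 10^-4 mol
[BrO3^-] = 8.000 × 10^-4 / 0.009944 = 0.08045 mol/L

0.08045 M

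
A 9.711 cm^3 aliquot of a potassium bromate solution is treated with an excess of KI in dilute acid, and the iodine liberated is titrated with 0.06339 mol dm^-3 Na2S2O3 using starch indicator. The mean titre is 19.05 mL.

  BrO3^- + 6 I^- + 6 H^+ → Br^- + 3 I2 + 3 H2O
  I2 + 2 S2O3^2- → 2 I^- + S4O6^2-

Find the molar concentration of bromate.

n(S2O3^2-) = 0.01905 × 0.06339 = 1.208 × 10^-3 mol
n(I2) = n(S2O3^2-)/2 = 6.038 × 10^-4 mol
From the 1:3 ratio, n(BrO3^-) in the aliquot = 1/3 × 6.038 × 10^-4 = 2.013 × 10^-4 mol
[BrO3^-] = 2.013 × 10^-4 / 0.009711 = 0.02073 mol/L

0.02073 mol/L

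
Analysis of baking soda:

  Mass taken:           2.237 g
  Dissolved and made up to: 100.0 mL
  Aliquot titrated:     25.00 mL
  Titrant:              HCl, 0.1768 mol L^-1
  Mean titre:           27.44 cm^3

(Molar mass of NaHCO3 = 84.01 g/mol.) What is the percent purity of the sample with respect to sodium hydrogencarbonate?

72.88 %

NaHCO3 + HCl → NaCl + H2O + CO2
n(HCl) per titration = 0.02744 × 0.1768 = 4.851 × 10^-3 mol
n(NaHCO3) in each aliquot = 4.851 × 10^-3 mol (1:1 ratio)
n(NaHCO3) in the whole flask = 4.851 × 10^-3 × 100.0/25.00 = 0.01941 mol
mass of NaHCO3 = 0.01941 × 84.01 = 1.630 g
% NaHCO3 = 1.630 / 2.237 × 100 = 72.88 %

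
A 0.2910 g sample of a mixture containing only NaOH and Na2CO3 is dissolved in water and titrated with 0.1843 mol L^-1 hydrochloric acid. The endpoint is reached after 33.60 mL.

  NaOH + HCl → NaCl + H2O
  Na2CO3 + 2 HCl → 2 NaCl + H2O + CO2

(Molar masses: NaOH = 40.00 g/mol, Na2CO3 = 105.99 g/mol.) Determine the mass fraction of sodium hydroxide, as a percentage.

n(HCl) = 0.03360 × 0.1843 = 6.192 × 10^-3 mol
Let x = n(NaOH), y = n(Na2CO3).
Titrant: 1x + 2y = 6.192 × 10^-3;  mass: 40.00x + 105.99y = 0.2910
Solving, x = 2.860 × 10^-3 mol, y = 1.666 × 10^-3 mol
mass of NaOH = 2.860 × 10^-3 × 40.00 = 0.1144 g
% NaOH = 0.1144 / 0.2910 × 100 = 39.32 %

39.32 %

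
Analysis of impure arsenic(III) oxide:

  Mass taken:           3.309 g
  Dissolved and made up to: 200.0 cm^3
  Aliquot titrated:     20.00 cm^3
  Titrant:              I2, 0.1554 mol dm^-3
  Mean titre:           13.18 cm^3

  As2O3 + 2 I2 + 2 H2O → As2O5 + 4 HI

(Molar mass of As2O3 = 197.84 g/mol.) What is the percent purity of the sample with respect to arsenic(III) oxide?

61.23 %

n(I2) per titration = 0.01318 × 0.1554 = 2.048 × 10^-3 mol
From the 1:2 ratio, n(As2O3) in each aliquot = 1/2 × 2.048 × 10^-3 = 1.024 × 10^-3 mol
n(As2O3) in the whole flask = 1.024 × 10^-3 × 200.0/20.00 = 0.01024 mol
mass of As2O3 = 0.01024 × 197.84 = 2.026 g
% As2O3 = 2.026 / 3.309 × 100 = 61.23 %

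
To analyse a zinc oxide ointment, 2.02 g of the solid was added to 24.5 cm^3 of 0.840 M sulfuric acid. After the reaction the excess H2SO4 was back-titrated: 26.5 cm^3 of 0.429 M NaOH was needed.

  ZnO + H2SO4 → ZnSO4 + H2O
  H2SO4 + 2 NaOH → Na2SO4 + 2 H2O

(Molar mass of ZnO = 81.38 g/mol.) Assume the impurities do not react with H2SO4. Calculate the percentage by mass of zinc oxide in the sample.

60.0 %

n(H2SO4) added = 0.0245 × 0.840 = 0.0206 mol
n(NaOH) used in back-titration = 0.0265 × 0.429 = 0.0114 mol
From the 1:2 ratio, n(H2SO4) left over = 1/2 × 0.0114 = 5.68 × 10^-3 mol
n(H2SO4) consumed by analyte = 0.0206 − 5.68 × 10^-3 = 0.0149 mol
n(ZnO) = 0.0149 mol (1:1 ratio)
mass of ZnO = 0.0149 × 81.38 = 1.21 g
% ZnO = 1.21 / 2.02 × 100 = 60.0 %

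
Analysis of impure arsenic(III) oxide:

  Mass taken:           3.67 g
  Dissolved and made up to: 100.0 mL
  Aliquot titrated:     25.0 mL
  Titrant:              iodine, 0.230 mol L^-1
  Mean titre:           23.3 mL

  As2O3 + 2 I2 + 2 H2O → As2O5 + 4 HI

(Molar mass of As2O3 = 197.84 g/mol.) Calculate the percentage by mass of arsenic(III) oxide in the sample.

57.8 %

n(I2) per titration = 0.0233 × 0.230 = 5.36 × 10^-3 mol
From the 1:2 ratio, n(As2O3) in each aliquot = 1/2 × 5.36 × 10^-3 = 2.68 × 10^-3 mol
n(As2O3) in the whole flask = 2.68 × 10^-3 × 100.0/25.0 = 0.0107 mol
mass of As2O3 = 0.0107 × 197.84 = 2.12 g
% As2O3 = 2.12 / 3.67 × 100 = 57.8 %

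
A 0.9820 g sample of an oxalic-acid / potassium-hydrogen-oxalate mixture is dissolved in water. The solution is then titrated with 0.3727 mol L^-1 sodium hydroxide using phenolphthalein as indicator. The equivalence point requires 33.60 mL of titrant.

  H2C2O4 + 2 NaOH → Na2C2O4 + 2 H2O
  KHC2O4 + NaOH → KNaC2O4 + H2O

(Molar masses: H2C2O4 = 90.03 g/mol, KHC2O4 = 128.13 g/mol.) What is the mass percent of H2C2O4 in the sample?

34.33 %

n(NaOH) = 0.03360 × 0.3727 = 0.01252 mol
Let x = n(H2C2O4), y = n(KHC2O4).
Titrant: 2x + 1y = 0.01252;  mass: 90.03x + 128.13y = 0.9820
Solving, x = 3.745 × 10^-3 mol, y = 5.033 × 10^-3 mol
mass of H2C2O4 = 3.745 × 10^-3 × 90.03 = 0.3372 g
% H2C2O4 = 0.3372 / 0.9820 × 100 = 34.33 %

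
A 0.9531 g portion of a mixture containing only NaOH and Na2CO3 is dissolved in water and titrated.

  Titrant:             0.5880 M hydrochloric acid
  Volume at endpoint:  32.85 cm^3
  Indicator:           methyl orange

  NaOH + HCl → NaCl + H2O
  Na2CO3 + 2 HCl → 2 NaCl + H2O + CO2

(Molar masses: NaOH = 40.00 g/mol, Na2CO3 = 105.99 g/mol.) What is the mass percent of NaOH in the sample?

n(HCl) = 0.03285 × 0.5880 = 0.01932 mol
Let x = n(NaOH), y = n(Na2CO3).
Titrant: 1x + 2y = 0.01932;  mass: 40.00x + 105.99y = 0.9531
Solving, x = 5.428 × 10^-3 mol, y = 6.944 × 10^-3 mol
mass of NaOH = 5.428 × 10^-3 × 40.00 = 0.2171 g
% NaOH = 0.2171 / 0.9531 × 100 = 22.78 %

22.78 %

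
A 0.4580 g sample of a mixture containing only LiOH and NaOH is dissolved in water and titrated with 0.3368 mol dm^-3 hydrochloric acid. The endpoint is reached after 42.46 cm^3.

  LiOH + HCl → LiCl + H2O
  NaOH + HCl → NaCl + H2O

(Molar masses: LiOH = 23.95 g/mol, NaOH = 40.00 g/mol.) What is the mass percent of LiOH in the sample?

37.15 %

n(HCl) = 0.04246 × 0.3368 = 0.01430 mol
Let x = n(LiOH), y = n(NaOH).
Titrant: 1x + 1y = 0.01430;  mass: 23.95x + 40.00y = 0.4580
Solving, x = 7.104 × 10^-3 mol, y = 7.196 × 10^-3 mol
mass of LiOH = 7.104 × 10^-3 × 23.95 = 0.1701 g
% LiOH = 0.1701 / 0.4580 × 100 = 37.15 %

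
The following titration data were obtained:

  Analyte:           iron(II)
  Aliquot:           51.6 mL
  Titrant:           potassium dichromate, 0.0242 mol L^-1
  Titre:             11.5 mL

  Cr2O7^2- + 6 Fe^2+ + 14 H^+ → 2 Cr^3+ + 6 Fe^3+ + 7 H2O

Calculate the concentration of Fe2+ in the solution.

n(K2Cr2O7) = 0.0115 L × 0.0242 mol/L = 2.78 × 10^-4 mol
From the 6:1 mole ratio, n(Fe2+) = 6/1 × 2.78 × 10^-4 = 1.67 × 10^-3 mol
[Fe2+] = 1.67 × 10^-3 mol / 0.0516 L = 0.0324 mol/L

0.0324 mol/L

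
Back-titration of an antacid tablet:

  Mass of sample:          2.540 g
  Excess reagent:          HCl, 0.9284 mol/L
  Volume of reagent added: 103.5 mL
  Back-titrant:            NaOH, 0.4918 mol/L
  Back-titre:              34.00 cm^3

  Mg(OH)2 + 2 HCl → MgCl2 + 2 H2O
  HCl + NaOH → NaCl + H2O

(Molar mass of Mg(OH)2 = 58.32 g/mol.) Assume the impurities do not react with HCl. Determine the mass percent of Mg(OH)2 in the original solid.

n(HCl) added = 0.1035 × 0.9284 = 0.09609 mol
n(NaOH) used in back-titration = 0.03400 × 0.4918 = 0.01672 mol
n(HCl) left over = 0.01672 mol (1:1 ratio)
n(HCl) consumed by analyte = 0.09609 − 0.01672 = 0.07937 mol
From the 1:2 ratio, n(Mg(OH)2) = 1/2 × 0.07937 = 0.03968 mol
mass of Mg(OH)2 = 0.03968 × 58.32 = 2.314 g
% Mg(OH)2 = 2.314 / 2.540 × 100 = 91.12 %

91.12 %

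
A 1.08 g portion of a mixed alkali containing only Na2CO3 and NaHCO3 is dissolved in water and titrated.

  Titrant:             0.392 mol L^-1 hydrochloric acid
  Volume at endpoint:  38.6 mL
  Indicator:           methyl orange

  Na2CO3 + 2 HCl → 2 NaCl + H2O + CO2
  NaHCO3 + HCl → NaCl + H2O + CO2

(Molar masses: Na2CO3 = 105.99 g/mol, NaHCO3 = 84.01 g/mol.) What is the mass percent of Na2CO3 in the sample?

n(HCl) = 0.0386 × 0.392 = 0.0151 mol
Let x = n(Na2CO3), y = n(NaHCO3).
Titrant: 2x + 1y = 0.0151;  mass: 105.99x + 84.01y = 1.08
Solving, x = 3.08 × 10^-3 mol, y = 8.97 × 10^-3 mol
mass of Na2CO3 = 3.08 × 10^-3 × 105.99 = 0.327 g
% Na2CO3 = 0.327 / 1.08 × 100 = 30.2 %

30.2 %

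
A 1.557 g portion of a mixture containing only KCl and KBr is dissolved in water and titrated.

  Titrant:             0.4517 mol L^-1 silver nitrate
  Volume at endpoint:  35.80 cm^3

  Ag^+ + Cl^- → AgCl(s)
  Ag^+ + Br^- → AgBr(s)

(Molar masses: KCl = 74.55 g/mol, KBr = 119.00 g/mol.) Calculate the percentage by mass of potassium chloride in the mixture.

n(AgNO3) = 0.03580 × 0.4517 = 0.01617 mol
Let x = n(KCl), y = n(KBr).
Titrant: 1x + 1y = 0.01617;  mass: 74.55x + 119.00y = 1.557
Solving, x = 8.264 × 10^-3 mol, y = 7.907 × 10^-3 mol
mass of KCl = 8.264 × 10^-3 × 74.55 = 0.6161 g
% KCl = 0.6161 / 1.557 × 100 = 39.57 %

39.57 %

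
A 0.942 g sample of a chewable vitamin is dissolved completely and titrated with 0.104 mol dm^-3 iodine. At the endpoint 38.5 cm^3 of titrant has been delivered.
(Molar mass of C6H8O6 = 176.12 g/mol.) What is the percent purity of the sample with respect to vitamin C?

74.9 %

C6H8O6 + I2 → C6H6O6 + 2 HI
n(I2) = 0.0385 L × 0.104 mol/L = 4.00 × 10^-3 mol
n(C6H8O6) = 4.00 × 10^-3 mol (1:1 ratio)
mass of C6H8O6 = 4.00 × 10^-3 × 176.12 g/mol = 0.705 g
% C6H8O6 = 0.705 / 0.942 × 100 = 74.9 %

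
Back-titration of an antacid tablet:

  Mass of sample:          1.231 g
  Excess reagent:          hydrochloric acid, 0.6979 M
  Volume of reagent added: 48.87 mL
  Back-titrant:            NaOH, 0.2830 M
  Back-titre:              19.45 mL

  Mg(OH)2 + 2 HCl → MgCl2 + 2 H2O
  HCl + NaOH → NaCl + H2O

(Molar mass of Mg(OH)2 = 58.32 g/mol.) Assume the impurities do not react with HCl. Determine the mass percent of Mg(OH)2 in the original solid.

n(HCl) added = 0.04887 × 0.6979 = 0.03411 mol
n(NaOH) used in back-titration = 0.01945 × 0.2830 = 5.504 × 10^-3 mol
n(HCl) left over = 5.504 × 10^-3 mol (1:1 ratio)
n(HCl) consumed by analyte = 0.03411 − 5.504 × 10^-3 = 0.02860 mol
From the 1:2 ratio, n(Mg(OH)2) = 1/2 × 0.02860 = 0.01430 mol
mass of Mg(OH)2 = 0.01430 × 58.32 = 0.8340 g
% Mg(OH)2 = 0.8340 / 1.231 × 100 = 67.75 %

67.75 %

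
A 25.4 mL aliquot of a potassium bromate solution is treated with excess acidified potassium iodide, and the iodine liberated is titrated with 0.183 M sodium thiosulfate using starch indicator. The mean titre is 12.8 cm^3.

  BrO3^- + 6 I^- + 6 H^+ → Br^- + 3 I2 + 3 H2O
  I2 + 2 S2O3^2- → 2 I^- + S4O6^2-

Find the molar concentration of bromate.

n(S2O3^2-) = 0.0128 × 0.183 = 2.34 × 10^-3 mol
n(I2) = n(S2O3^2-)/2 = 1.17 × 10^-3 mol
From the 1:3 ratio, n(BrO3^-) in the aliquot = 1/3 × 1.17 × 10^-3 = 3.90 × 10^-4 mol
[BrO3^-] = 3.90 × 10^-4 / 0.0254 = 0.0154 mol/L

0.0154 M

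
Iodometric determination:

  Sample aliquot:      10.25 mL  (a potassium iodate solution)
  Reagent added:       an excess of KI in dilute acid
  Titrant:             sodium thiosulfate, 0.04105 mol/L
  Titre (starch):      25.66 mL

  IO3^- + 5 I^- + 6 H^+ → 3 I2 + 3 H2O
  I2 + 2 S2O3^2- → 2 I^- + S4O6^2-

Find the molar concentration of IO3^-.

n(S2O3^2-) = 0.02566 × 0.04105 = 1.053 × 10^-3 mol
n(I2) = n(S2O3^2-)/2 = 5.267 × 10^-4 mol
From the 1:3 ratio, n(IO3^-) in the aliquot = 1/3 × 5.267 × 10^-4 = 1.756 × 10^-4 mol
[IO3^-] = 1.756 × 10^-4 / 0.01025 = 0.01713 mol/L

0.01713 mol/L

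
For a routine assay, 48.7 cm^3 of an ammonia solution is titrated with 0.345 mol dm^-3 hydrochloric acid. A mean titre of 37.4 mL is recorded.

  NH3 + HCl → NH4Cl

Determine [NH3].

0.265 mol/L

n(HCl) = 0.0374 L × 0.345 mol/L = 0.0129 mol
n(NH3) = 0.0129 mol (1:1 mole ratio)
[NH3] = 0.0129 mol / 0.0487 L = 0.265 mol/L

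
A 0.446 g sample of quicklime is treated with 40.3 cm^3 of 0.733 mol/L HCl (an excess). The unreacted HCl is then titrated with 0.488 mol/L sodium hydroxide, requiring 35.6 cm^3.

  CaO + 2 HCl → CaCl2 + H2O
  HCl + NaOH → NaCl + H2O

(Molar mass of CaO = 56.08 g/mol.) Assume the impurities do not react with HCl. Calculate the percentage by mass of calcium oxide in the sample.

n(HCl) added = 0.0403 × 0.733 = 0.0295 mol
n(NaOH) used in back-titration = 0.0356 × 0.488 = 0.0174 mol
n(HCl) left over = 0.0174 mol (1:1 ratio)
n(HCl) consumed by analyte = 0.0295 − 0.0174 = 0.0122 mol
From the 1:2 ratio, n(CaO) = 1/2 × 0.0122 = 6.08 × 10^-3 mol
mass of CaO = 6.08 × 10^-3 × 56.08 = 0.341 g
% CaO = 0.341 / 0.446 × 100 = 76.5 %

76.5 %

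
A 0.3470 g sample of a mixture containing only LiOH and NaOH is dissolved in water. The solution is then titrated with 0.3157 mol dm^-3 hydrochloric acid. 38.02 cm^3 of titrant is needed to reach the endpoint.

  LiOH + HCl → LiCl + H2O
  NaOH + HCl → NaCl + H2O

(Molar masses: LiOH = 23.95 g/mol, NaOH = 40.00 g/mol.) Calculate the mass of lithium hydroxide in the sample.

0.1986 g

n(HCl) = 0.03802 × 0.3157 = 0.01200 mol
Let x = n(LiOH), y = n(NaOH).
Titrant: 1x + 1y = 0.01200;  mass: 23.95x + 40.00y = 0.3470
Solving, x = 8.294 × 10^-3 mol, y = 3.709 × 10^-3 mol
mass of LiOH = 8.294 × 10^-3 × 23.95 = 0.1986 g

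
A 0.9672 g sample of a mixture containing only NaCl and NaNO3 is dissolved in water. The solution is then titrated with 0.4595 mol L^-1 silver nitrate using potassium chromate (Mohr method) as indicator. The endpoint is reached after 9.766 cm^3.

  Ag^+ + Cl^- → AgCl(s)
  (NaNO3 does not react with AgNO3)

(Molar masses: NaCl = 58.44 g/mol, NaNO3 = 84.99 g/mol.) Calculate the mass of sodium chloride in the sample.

n(AgNO3) = 0.009766 × 0.4595 = 4.487 × 10^-3 mol
Let x = n(NaCl), y = n(NaNO3).
Titrant: 1x = 4.487 × 10^-3;  mass: 58.44x + 84.99y = 0.9672
Solving, x = 4.487 × 10^-3 mol, y = 8.295 × 10^-3 mol
mass of NaCl = 4.487 × 10^-3 × 58.44 = 0.2622 g

0.2622 g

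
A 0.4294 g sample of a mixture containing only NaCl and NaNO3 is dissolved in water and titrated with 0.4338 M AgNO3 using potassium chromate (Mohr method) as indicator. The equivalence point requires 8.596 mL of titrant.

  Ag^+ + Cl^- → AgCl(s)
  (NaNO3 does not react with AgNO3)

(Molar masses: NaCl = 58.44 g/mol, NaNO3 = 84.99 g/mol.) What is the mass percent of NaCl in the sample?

50.75 %

n(AgNO3) = 0.008596 × 0.4338 = 3.729 × 10^-3 mol
Let x = n(NaCl), y = n(NaNO3).
Titrant: 1x = 3.729 × 10^-3;  mass: 58.44x + 84.99y = 0.4294
Solving, x = 3.729 × 10^-3 mol, y = 2.488 × 10^-3 mol
mass of NaCl = 3.729 × 10^-3 × 58.44 = 0.2179 g
% NaCl = 0.2179 / 0.4294 × 100 = 50.75 %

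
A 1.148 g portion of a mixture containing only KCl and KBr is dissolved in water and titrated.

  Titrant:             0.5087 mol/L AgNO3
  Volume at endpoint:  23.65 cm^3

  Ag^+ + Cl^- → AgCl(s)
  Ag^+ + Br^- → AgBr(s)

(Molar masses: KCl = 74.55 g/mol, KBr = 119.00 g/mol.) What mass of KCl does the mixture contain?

n(AgNO3) = 0.02365 × 0.5087 = 0.01203 mol
Let x = n(KCl), y = n(KBr).
Titrant: 1x + 1y = 0.01203;  mass: 74.55x + 119.00y = 1.148
Solving, x = 6.382 × 10^-3 mol, y = 5.649 × 10^-3 mol
mass of KCl = 6.382 × 10^-3 × 74.55 = 0.4757 g

0.4757 g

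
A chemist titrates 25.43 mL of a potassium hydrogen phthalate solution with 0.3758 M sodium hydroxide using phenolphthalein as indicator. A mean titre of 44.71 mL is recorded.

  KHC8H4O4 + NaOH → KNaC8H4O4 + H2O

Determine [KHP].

n(NaOH) = 0.04471 L × 0.3758 mol/L = 0.01680 mol
n(KHC8H4O4) = 0.01680 mol (1:1 mole ratio)
[KHC8H4O4] = 0.01680 mol / 0.02543 L = 0.6607 mol/L

0.6607 M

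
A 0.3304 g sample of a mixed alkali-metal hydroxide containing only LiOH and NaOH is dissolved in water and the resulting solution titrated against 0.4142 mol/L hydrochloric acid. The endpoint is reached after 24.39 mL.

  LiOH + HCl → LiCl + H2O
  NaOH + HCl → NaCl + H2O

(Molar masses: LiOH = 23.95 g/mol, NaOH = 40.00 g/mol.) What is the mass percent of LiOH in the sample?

n(HCl) = 0.02439 × 0.4142 = 0.01010 mol
Let x = n(LiOH), y = n(NaOH).
Titrant: 1x + 1y = 0.01010;  mass: 23.95x + 40.00y = 0.3304
Solving, x = 4.591 × 10^-3 mol, y = 5.511 × 10^-3 mol
mass of LiOH = 4.591 × 10^-3 × 23.95 = 0.1100 g
% LiOH = 0.1100 / 0.3304 × 100 = 33.28 %

33.28 %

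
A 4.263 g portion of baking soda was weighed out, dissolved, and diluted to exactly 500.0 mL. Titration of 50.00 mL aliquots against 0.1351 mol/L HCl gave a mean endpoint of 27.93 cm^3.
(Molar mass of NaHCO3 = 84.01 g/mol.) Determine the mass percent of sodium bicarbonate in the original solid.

74.36 %

NaHCO3 + HCl → NaCl + H2O + CO2
n(HCl) per titration = 0.02793 × 0.1351 = 3.773 × 10^-3 mol
n(NaHCO3) in each aliquot = 3.773 × 10^-3 mol (1:1 ratio)
n(NaHCO3) in the whole flask = 3.773 × 10^-3 × 500.0/50.00 = 0.03773 mol
mass of NaHCO3 = 0.03773 × 84.01 = 3.170 g
% NaHCO3 = 3.170 / 4.263 × 100 = 74.36 %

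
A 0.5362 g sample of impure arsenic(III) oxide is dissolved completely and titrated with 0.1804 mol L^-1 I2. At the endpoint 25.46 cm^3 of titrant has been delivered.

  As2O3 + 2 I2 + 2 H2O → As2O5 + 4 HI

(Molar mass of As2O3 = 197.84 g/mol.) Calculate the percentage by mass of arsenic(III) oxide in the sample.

84.73 %

n(I2) = 0.02546 L × 0.1804 mol/L = 4.593 × 10^-3 mol
From the 1:2 ratio, n(As2O3) = 1/2 × 4.593 × 10^-3 = 2.296 × 10^-3 mol
mass of As2O3 = 2.296 × 10^-3 × 197.84 g/mol = 0.4543 g
% As2O3 = 0.4543 / 0.5362 × 100 = 84.73 %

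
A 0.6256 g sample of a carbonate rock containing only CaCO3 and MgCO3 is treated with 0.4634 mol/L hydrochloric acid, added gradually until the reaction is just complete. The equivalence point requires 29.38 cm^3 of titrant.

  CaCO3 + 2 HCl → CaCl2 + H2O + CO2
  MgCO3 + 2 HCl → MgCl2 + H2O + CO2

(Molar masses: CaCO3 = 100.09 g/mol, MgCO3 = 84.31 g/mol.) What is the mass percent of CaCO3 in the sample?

52.39 %

n(HCl) = 0.02938 × 0.4634 = 0.01361 mol
Let x = n(CaCO3), y = n(MgCO3).
Titrant: 2x + 2y = 0.01361;  mass: 100.09x + 84.31y = 0.6256
Solving, x = 3.275 × 10^-3 mol, y = 3.533 × 10^-3 mol
mass of CaCO3 = 3.275 × 10^-3 × 100.09 = 0.3278 g
% CaCO3 = 0.3278 / 0.6256 × 100 = 52.39 %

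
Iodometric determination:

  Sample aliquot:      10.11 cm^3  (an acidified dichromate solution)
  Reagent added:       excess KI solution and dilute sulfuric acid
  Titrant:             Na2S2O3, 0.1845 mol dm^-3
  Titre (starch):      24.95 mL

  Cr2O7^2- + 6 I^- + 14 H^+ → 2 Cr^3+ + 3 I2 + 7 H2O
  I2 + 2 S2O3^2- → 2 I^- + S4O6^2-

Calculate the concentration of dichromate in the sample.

0.07589 mol/L

n(S2O3^2-) = 0.02495 × 0.1845 = 4.603 × 10^-3 mol
n(I2) = n(S2O3^2-)/2 = 2.302 × 10^-3 mol
From the 1:3 ratio, n(Cr2O7^2-) in the aliquot = 1/3 × 2.302 × 10^-3 = 7.672 × 10^-4 mol
[Cr2O7^2-] = 7.672 × 10^-4 / 0.01011 = 0.07589 mol/L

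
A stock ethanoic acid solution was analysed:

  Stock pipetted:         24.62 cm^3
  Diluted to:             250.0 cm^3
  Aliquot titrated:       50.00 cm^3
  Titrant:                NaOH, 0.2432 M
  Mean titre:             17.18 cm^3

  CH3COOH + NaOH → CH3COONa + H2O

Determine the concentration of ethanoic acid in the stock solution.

n(NaOH) = 0.01718 × 0.2432 = 4.178 × 10^-3 mol
n(CH3COOH) in the aliquot = 4.178 × 10^-3 mol (1:1 ratio)
[CH3COOH]_dilute = 4.178 × 10^-3 / 0.05000 = 0.08356 mol/L
Dilution factor = 250.0 / 24.62 = 10.15
[CH3COOH]_stock = 0.08356 × 10.15 = 0.8485 mol/L

0.8485 M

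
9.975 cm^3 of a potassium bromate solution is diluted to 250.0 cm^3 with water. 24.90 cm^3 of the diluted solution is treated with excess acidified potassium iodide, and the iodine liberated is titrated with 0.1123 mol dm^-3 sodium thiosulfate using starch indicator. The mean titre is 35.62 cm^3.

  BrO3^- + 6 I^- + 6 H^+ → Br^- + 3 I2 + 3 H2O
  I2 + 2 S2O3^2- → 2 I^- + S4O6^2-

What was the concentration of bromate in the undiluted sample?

n(S2O3^2-) = 0.03562 × 0.1123 = 4.000 × 10^-3 mol
n(I2) = n(S2O3^2-)/2 = 2.000 × 10^-3 mol
From the 1:3 ratio, n(BrO3^-) in the aliquot = 1/3 × 2.000 × 10^-3 = 6.667 × 10^-4 mol
[BrO3^-]_dilute = 6.667 × 10^-4 / 0.02490 = 0.02677 mol/L
[BrO3^-]_original = 0.02677 × 250.0/9.975 = 0.6710 mol/L

0.6710 mol/L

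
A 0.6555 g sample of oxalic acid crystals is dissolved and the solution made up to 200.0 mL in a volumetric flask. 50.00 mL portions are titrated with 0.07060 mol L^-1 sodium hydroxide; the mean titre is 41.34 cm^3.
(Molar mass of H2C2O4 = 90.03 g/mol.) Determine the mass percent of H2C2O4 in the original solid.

H2C2O4 + 2 NaOH → Na2C2O4 + 2 H2O
n(NaOH) per titration = 0.04134 × 0.07060 = 2.919 × 10^-3 mol
From the 1:2 ratio, n(H2C2O4) in each aliquot = 1/2 × 2.919 × 10^-3 = 1.459 × 10^-3 mol
n(H2C2O4) in the whole flask = 1.459 × 10^-3 × 200.0/50.00 = 5.837 × 10^-3 mol
mass of H2C2O4 = 5.837 × 10^-3 × 90.03 = 0.5255 g
% H2C2O4 = 0.5255 / 0.6555 × 100 = 80.17 %

80.17 %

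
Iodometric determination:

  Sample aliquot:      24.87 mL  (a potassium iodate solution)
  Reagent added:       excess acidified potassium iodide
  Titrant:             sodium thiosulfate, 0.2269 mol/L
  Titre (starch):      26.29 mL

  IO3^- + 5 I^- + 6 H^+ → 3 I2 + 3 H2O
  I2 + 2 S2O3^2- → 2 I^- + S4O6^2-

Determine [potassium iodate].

0.03998 mol/L

n(S2O3^2-) = 0.02629 × 0.2269 = 5.965 × 10^-3 mol
n(I2) = n(S2O3^2-)/2 = 2.983 × 10^-3 mol
From the 1:3 ratio, n(IO3^-) in the aliquot = 1/3 × 2.983 × 10^-3 = 9.942 × 10^-4 mol
[IO3^-] = 9.942 × 10^-4 / 0.02487 = 0.03998 mol/L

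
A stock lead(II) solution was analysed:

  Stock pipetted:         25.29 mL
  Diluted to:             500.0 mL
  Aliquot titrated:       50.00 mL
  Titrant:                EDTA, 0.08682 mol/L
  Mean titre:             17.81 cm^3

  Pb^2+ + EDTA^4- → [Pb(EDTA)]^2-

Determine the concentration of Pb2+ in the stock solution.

n(EDTA) = 0.01781 × 0.08682 = 1.546 × 10^-3 mol
n(Pb2+) in the aliquot = 1.546 × 10^-3 mol (1:1 ratio)
[Pb2+]_dilute = 1.546 × 10^-3 / 0.05000 = 0.03093 mol/L
Dilution factor = 500.0 / 25.29 = 19.77
[Pb2+]_stock = 0.03093 × 19.77 = 0.6114 mol/L

0.6114 mol/L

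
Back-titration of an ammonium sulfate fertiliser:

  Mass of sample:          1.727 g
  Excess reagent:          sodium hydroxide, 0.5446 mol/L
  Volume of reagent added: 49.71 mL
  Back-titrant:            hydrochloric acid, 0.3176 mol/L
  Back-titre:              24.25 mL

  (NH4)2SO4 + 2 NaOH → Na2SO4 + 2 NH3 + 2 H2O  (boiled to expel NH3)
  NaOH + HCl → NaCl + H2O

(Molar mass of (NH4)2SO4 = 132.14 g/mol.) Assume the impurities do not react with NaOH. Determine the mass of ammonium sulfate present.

1.280 g

n(NaOH) added = 0.04971 × 0.5446 = 0.02707 mol
n(HCl) used in back-titration = 0.02425 × 0.3176 = 7.702 × 10^-3 mol
n(NaOH) left over = 7.702 × 10^-3 mol (1:1 ratio)
n(NaOH) consumed by analyte = 0.02707 − 7.702 × 10^-3 = 0.01937 mol
From the 1:2 ratio, n((NH4)2SO4) = 1/2 × 0.01937 = 9.685 × 10^-3 mol
mass of (NH4)2SO4 = 9.685 × 10^-3 × 132.14 = 1.280 g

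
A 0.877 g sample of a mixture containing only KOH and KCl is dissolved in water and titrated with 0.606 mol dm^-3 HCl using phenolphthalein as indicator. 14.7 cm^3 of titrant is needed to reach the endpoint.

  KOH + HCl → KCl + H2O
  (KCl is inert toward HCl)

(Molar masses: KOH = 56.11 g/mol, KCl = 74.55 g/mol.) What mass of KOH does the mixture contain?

0.500 g

n(HCl) = 0.0147 × 0.606 = 8.91 × 10^-3 mol
Let x = n(KOH), y = n(KCl).
Titrant: 1x = 8.91 × 10^-3;  mass: 56.11x + 74.55y = 0.877
Solving, x = 8.91 × 10^-3 mol, y = 5.06 × 10^-3 mol
mass of KOH = 8.91 × 10^-3 × 56.11 = 0.500 g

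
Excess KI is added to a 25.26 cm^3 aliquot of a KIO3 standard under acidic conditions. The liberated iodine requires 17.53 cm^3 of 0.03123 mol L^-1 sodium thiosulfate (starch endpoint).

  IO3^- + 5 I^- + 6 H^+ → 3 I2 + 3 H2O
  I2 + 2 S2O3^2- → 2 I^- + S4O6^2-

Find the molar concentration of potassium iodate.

n(S2O3^2-) = 0.01753 × 0.03123 = 5.475 × 10^-4 mol
n(I2) = n(S2O3^2-)/2 = 2.737 × 10^-4 mol
From the 1:3 ratio, n(IO3^-) in the aliquot = 1/3 × 2.737 × 10^-4 = 9.124 × 10^-5 mol
[IO3^-] = 9.124 × 10^-5 / 0.02526 = 0.003612 mol/L

0.003612 mol/L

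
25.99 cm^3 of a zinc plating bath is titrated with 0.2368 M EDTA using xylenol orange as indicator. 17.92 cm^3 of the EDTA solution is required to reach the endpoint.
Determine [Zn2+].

Zn^2+ + EDTA^4- → [Zn(EDTA)]^2-
n(EDTA) = 0.01792 L × 0.2368 mol/L = 4.243 × 10^-3 mol
n(Zn2+) = 4.243 × 10^-3 mol (1:1 mole ratio)
[Zn2+] = 4.243 × 10^-3 mol / 0.02599 L = 0.1633 mol/L

0.1633 M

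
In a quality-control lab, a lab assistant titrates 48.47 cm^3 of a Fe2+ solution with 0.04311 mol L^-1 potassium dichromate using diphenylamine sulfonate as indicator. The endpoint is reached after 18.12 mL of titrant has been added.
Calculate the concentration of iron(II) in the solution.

0.09670 mol/L

Cr2O7^2- + 6 Fe^2+ + 14 H^+ → 2 Cr^3+ + 6 Fe^3+ + 7 H2O
n(K2Cr2O7) = 0.01812 L × 0.04311 mol/L = 7.812 × 10^-4 mol
From the 6:1 mole ratio, n(Fe2+) = 6/1 × 7.812 × 10^-4 = 4.687 × 10^-3 mol
[Fe2+] = 4.687 × 10^-3 mol / 0.04847 L = 0.09670 mol/L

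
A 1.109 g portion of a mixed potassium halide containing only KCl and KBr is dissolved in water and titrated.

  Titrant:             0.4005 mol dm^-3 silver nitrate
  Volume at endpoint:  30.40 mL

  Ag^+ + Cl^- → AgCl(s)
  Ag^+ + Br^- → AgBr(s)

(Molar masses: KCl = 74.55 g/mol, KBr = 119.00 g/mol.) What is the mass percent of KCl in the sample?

51.40 %

n(AgNO3) = 0.03040 × 0.4005 = 0.01218 mol
Let x = n(KCl), y = n(KBr).
Titrant: 1x + 1y = 0.01218;  mass: 74.55x + 119.00y = 1.109
Solving, x = 7.646 × 10^-3 mol, y = 4.530 × 10^-3 mol
mass of KCl = 7.646 × 10^-3 × 74.55 = 0.5700 g
% KCl = 0.5700 / 1.109 × 100 = 51.40 %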